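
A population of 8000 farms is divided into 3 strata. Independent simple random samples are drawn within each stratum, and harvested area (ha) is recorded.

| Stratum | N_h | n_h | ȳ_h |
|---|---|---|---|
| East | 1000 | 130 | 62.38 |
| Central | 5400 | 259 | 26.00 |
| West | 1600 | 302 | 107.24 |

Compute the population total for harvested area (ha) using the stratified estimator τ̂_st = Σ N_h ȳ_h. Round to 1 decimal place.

τ̂_st = Σ N_h ȳ_h = 1000·62.38 + 5400·26.00 + 1600·107.24 = 374364.0

τ̂_st ≈ 374364.0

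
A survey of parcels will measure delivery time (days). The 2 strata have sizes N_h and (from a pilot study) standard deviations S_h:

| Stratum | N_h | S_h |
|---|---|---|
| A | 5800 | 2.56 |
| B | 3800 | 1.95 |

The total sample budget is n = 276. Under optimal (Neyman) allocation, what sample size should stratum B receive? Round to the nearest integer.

Neyman allocation: n_h = n · N_h S_h / Σ N_i S_i, with n = 276.
  stratum A: N_h·S_h = 5800·2.56 = 14848.00
  stratum B: N_h·S_h = 3800·1.95 = 7410.00
Σ N_h S_h = 22258.00
n for stratum B = 276·7410.00/22258.00 = 91.884 → 92

92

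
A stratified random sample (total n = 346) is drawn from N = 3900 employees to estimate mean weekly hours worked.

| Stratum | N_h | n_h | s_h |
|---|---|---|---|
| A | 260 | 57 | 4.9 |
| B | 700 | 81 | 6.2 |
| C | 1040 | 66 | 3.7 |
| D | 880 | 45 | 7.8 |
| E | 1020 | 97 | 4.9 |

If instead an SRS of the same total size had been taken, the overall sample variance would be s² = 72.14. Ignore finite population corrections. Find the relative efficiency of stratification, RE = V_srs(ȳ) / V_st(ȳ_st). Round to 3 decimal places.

V̂(ȳ_st) = Σ W_h² s_h²/n_h, with W_h = N_h/N and N = 3900:
  stratum A: (260/3900)²·4.9²/57 = 0.00187212
  stratum B: (700/3900)²·6.2²/81 = 0.0152885
  stratum C: (1040/3900)²·3.7²/66 = 0.0147502
  stratum D: (880/3900)²·7.8²/45 = 0.0688356
  stratum E: (1020/3900)²·4.9²/97 = 0.0169313
V_st = 0.117678
V_srs = s²/n = 72.14/346 = 0.208497
Relative efficiency = V_srs / V_st = 0.208497/0.117678 = 1.7718

RE ≈ 1.772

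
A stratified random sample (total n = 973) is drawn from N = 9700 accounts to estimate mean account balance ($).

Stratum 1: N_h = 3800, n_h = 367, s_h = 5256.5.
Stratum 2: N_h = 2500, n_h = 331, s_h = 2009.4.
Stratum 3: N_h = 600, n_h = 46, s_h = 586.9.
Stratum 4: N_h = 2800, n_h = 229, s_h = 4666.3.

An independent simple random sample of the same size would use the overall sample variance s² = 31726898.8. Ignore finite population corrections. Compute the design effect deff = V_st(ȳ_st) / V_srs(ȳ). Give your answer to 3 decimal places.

deff ≈ 0.623

V̂(ȳ_st) = Σ W_h² s_h²/n_h, with W_h = N_h/N and N = 9700:
  stratum 1: (3800/9700)²·5256.5²/367 = 11554.5
  stratum 2: (2500/9700)²·2009.4²/331 = 810.292
  stratum 3: (600/9700)²·586.9²/46 = 28.6503
  stratum 4: (2800/9700)²·4666.3²/229 = 7922.87
V_st = 20316.3
V_srs = s²/n = 31726898.8/973 = 32607.3
deff = V_st / V_srs = 20316.3/32607.3 = 0.6231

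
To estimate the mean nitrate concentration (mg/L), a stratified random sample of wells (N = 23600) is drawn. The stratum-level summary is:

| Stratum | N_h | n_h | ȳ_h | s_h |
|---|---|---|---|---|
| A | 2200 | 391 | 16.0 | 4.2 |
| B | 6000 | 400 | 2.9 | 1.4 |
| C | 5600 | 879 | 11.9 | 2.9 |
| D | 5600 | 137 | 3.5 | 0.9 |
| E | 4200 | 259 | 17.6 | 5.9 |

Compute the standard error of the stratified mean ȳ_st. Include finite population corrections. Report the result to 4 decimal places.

V̂(ȳ_st) = Σ W_h² (1 − n_h/N_h) s_h²/n_h, with W_h = N_h/N and N = 23600:
  stratum A: (2200/23600)²·(1 − 391/2200)·4.2²/391 = 0.000322373
  stratum B: (6000/23600)²·(1 − 400/6000)·1.4²/400 = 0.000295605
  stratum C: (5600/23600)²·(1 − 879/5600)·2.9²/879 = 0.000454156
  stratum D: (5600/23600)²·(1 − 137/5600)·0.9²/137 = 0.000324758
  stratum E: (4200/23600)²·(1 − 259/4200)·5.9²/259 = 0.00399426
V̂(ȳ_st) = 0.00539115
SE(ȳ_st) = √0.00539115 = 0.0734244

SE(ȳ_st) ≈ 0.0734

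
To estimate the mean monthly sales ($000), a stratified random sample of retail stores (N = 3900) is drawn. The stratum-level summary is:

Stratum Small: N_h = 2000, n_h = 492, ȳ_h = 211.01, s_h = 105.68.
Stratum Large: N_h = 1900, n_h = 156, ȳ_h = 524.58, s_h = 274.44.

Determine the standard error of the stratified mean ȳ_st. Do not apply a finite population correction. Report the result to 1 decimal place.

SE(ȳ_st) ≈ 11.0

V̂(ȳ_st) = Σ W_h² s_h²/n_h, with W_h = N_h/N and N = 3900:
  stratum Small: (2000/3900)²·105.68²/492 = 5.96968
  stratum Large: (1900/3900)²·274.44²/156 = 114.59
V̂(ȳ_st) = 120.56
SE(ȳ_st) = √120.56 = 10.98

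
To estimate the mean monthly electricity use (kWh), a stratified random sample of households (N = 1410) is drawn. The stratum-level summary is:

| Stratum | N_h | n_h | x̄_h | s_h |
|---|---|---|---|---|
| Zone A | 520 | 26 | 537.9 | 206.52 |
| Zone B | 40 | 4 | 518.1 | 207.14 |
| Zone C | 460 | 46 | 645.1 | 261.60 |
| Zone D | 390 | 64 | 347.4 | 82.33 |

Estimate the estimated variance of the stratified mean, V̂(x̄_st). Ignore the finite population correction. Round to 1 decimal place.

V̂(x̄_st) ≈ 398.2

V̂(x̄_st) = Σ W_h² s_h²/n_h, with W_h = N_h/N and N = 1410:
  stratum Zone A: (520/1410)²·206.52²/26 = 223.11
  stratum Zone B: (40/1410)²·207.14²/4 = 8.63276
  stratum Zone C: (460/1410)²·261.60²/46 = 158.342
  stratum Zone D: (390/1410)²·82.33²/64 = 8.10265
V̂(x̄_st) = 398.187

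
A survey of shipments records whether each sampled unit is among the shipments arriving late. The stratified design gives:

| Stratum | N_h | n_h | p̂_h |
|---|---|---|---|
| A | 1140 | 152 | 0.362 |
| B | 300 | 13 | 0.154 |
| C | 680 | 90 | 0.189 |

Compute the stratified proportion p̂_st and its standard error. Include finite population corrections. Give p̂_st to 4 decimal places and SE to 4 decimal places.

N = 2120; stratum weights W_h = N_h/N.
p̂_st = Σ W_h p̂_h = (1140·0.362 + 300·0.154 + 680·0.189)/2120 = 0.27708
V̂(p̂_st) = Σ W_h² (1 − n_h/N_h) p̂_h(1−p̂_h)/(n_h−1):
  stratum A: (1140/2120)²·(1 − 152/1140)·0.362·0.638/151 = 0.000383303
  stratum B: (300/2120)²·(1 − 13/300)·0.154·0.846/12 = 0.000207989
  stratum C: (680/2120)²·(1 − 90/680)·0.189·0.811/89 = 0.000153738
V̂(p̂_st) = 0.000745031; SE = √V̂ = 0.0272953

p̂_st ≈ 0.2771, SE ≈ 0.0273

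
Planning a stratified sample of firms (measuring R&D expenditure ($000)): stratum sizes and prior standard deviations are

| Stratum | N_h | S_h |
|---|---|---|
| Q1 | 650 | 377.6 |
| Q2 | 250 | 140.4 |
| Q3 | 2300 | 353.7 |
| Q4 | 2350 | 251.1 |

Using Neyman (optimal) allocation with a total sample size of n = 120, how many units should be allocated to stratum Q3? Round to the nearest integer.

Neyman allocation: n_h = n · N_h S_h / Σ N_i S_i, with n = 120.
  stratum Q1: N_h·S_h = 650·377.6 = 245440.00
  stratum Q2: N_h·S_h = 250·140.4 = 35100.00
  stratum Q3: N_h·S_h = 2300·353.7 = 813510.00
  stratum Q4: N_h·S_h = 2350·251.1 = 590085.00
Σ N_h S_h = 1684135.00
n for stratum Q3 = 120·813510.00/1684135.00 = 57.965 → 58

58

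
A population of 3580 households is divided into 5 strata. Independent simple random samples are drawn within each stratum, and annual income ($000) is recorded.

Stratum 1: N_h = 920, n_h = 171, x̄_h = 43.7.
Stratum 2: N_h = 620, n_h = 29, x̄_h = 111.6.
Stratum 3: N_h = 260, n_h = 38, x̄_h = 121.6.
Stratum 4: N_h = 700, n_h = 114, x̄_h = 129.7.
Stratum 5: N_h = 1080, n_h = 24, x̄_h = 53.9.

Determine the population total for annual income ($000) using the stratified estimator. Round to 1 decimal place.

τ̂_st = Σ N_h x̄_h = 920·43.7 + 620·111.6 + 260·121.6 + 700·129.7 + 1080·53.9 = 290014.0

τ̂_st ≈ 290014.0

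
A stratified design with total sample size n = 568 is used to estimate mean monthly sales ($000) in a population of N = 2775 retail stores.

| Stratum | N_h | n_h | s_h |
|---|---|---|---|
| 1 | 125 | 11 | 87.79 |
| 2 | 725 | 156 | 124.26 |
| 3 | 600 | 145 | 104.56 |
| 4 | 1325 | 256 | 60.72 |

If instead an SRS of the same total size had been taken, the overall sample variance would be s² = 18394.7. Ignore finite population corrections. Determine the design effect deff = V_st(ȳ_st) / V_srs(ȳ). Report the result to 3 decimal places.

V̂(ȳ_st) = Σ W_h² s_h²/n_h, with W_h = N_h/N and N = 2775:
  stratum 1: (125/2775)²·87.79²/11 = 1.42165
  stratum 2: (725/2775)²·124.26²/156 = 6.75598
  stratum 3: (600/2775)²·104.56²/145 = 3.52484
  stratum 4: (1325/2775)²·60.72²/256 = 3.28344
V_st = 14.9859
V_srs = s²/n = 18394.7/568 = 32.385
deff = V_st / V_srs = 14.9859/32.385 = 0.4627

deff ≈ 0.463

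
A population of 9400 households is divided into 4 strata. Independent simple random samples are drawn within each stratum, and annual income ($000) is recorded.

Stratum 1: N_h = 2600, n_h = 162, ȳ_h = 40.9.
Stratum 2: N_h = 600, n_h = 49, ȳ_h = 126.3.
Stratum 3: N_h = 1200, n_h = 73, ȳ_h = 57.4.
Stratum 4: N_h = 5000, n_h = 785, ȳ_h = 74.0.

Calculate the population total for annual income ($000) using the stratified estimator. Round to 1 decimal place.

τ̂_st = Σ N_h ȳ_h = 2600·40.9 + 600·126.3 + 1200·57.4 + 5000·74.0 = 621000.0

τ̂_st ≈ 621000.0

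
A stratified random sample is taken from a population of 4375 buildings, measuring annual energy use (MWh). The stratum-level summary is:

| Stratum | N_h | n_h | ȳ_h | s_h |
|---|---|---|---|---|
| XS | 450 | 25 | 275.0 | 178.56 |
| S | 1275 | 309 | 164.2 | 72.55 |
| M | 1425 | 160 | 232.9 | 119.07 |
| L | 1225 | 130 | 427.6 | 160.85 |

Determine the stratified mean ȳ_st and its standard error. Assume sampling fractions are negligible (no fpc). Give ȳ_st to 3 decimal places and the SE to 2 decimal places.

ȳ_st ≈ 271.725, SE ≈ 6.32

ȳ_st = Σ W_h ȳ_h = (450·275.0 + 1275·164.2 + 1425·232.9 + 1225·427.6)/4375 = 271.72514
V̂(ȳ_st) = Σ W_h² s_h²/n_h, with W_h = N_h/N and N = 4375:
  stratum XS: (450/4375)²·178.56²/25 = 13.4927
  stratum S: (1275/4375)²·72.55²/309 = 1.44671
  stratum M: (1425/4375)²·119.07²/160 = 9.40066
  stratum L: (1225/4375)²·160.85²/130 = 15.6032
V̂(ȳ_st) = 39.9433
SE(ȳ_st) = √39.9433 = 6.32007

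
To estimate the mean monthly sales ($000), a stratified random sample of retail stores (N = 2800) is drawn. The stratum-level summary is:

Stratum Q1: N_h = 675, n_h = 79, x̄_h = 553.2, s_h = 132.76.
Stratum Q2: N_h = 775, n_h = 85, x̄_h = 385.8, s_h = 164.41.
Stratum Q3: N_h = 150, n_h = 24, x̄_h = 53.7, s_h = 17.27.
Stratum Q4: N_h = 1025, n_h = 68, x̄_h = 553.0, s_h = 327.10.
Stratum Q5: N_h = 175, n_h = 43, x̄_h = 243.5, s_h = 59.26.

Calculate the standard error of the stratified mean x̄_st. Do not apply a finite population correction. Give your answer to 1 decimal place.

SE(x̄_st) ≈ 15.8

V̂(x̄_st) = Σ W_h² s_h²/n_h, with W_h = N_h/N and N = 2800:
  stratum Q1: (675/2800)²·132.76²/79 = 12.9658
  stratum Q2: (775/2800)²·164.41²/85 = 24.3627
  stratum Q3: (150/2800)²·17.27²/24 = 0.0356648
  stratum Q4: (1025/2800)²·327.10²/68 = 210.855
  stratum Q5: (175/2800)²·59.26²/43 = 0.319018
V̂(x̄_st) = 248.538
SE(x̄_st) = √248.538 = 15.7651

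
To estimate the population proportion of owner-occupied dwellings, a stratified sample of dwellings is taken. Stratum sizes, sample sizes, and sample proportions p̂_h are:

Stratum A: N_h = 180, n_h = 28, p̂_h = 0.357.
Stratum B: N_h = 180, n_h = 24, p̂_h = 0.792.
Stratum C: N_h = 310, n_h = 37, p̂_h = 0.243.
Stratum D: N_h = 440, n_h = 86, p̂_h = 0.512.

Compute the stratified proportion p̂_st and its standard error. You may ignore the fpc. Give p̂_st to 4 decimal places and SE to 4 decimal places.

p̂_st ≈ 0.4571, SE ≈ 0.0357

N = 1110; stratum weights W_h = N_h/N.
p̂_st = Σ W_h p̂_h = (180·0.357 + 180·0.792 + 310·0.243 + 440·0.512)/1110 = 0.45714
V̂(p̂_st) = Σ W_h² p̂_h(1−p̂_h)/(n_h−1):
  stratum A: (180/1110)²·0.357·0.643/27 = 0.00022357
  stratum B: (180/1110)²·0.792·0.208/23 = 0.000188347
  stratum C: (310/1110)²·0.243·0.757/36 = 0.000398545
  stratum D: (440/1110)²·0.512·0.488/85 = 0.000461881
V̂(p̂_st) = 0.00127234; SE = √V̂ = 0.0356699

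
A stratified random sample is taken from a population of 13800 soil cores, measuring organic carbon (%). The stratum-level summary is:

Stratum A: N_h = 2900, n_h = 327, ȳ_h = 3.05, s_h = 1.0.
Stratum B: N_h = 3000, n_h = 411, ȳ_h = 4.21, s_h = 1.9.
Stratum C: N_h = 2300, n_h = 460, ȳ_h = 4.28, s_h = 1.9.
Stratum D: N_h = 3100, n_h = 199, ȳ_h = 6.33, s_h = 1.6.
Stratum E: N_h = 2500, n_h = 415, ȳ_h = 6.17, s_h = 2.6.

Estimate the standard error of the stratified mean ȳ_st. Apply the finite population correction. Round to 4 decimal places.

V̂(ȳ_st) = Σ W_h² (1 − n_h/N_h) s_h²/n_h, with W_h = N_h/N and N = 13800:
  stratum A: (2900/13800)²·(1 − 327/2900)·1.0²/327 = 0.000119821
  stratum B: (3000/13800)²·(1 − 411/3000)·1.9²/411 = 0.000358229
  stratum C: (2300/13800)²·(1 − 460/2300)·1.9²/460 = 0.000174396
  stratum D: (3100/13800)²·(1 − 199/3100)·1.6²/199 = 0.000607489
  stratum E: (2500/13800)²·(1 − 415/2500)·2.6²/415 = 0.000445848
V̂(ȳ_st) = 0.00170578
SE(ȳ_st) = √0.00170578 = 0.0413011

SE(ȳ_st) ≈ 0.0413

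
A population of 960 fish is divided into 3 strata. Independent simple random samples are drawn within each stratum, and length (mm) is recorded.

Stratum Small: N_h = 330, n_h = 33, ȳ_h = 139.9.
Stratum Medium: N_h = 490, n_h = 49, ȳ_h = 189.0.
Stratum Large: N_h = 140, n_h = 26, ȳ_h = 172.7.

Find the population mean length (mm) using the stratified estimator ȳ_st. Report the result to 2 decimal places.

N = Σ N_h = 960. Stratum weights W_h = N_h/N.
ȳ_st = (330·139.9 + 490·189.0 + 140·172.7) / 960 = 169.7448

ȳ_st ≈ 169.74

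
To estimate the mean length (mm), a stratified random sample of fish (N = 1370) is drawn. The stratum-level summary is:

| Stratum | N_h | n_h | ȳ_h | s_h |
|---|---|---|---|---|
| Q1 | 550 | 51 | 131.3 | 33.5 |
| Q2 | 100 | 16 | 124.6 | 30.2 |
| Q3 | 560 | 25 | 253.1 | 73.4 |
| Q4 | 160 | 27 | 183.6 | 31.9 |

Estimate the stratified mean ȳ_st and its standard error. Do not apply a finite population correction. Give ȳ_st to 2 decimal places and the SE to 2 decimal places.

ȳ_st ≈ 186.71, SE ≈ 6.35

ȳ_st = Σ W_h ȳ_h = (550·131.3 + 100·124.6 + 560·253.1 + 160·183.6)/1370 = 186.70584
V̂(ȳ_st) = Σ W_h² s_h²/n_h, with W_h = N_h/N and N = 1370:
  stratum Q1: (550/1370)²·33.5²/51 = 3.54653
  stratum Q2: (100/1370)²·30.2²/16 = 0.303706
  stratum Q3: (560/1370)²·73.4²/25 = 36.007
  stratum Q4: (160/1370)²·31.9²/27 = 0.514063
V̂(ȳ_st) = 40.3713
SE(ȳ_st) = √40.3713 = 6.35384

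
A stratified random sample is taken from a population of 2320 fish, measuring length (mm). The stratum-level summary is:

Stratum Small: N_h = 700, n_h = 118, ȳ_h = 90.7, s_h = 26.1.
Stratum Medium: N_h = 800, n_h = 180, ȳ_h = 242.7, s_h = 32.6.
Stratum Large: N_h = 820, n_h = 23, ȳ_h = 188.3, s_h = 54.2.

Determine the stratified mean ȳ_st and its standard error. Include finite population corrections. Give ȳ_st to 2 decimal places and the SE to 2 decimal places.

ȳ_st = Σ W_h ȳ_h = (700·90.7 + 800·242.7 + 820·188.3)/2320 = 177.61034
V̂(ȳ_st) = Σ W_h² (1 − n_h/N_h) s_h²/n_h, with W_h = N_h/N and N = 2320:
  stratum Small: (700/2320)²·(1 − 118/700)·26.1²/118 = 0.436962
  stratum Medium: (800/2320)²·(1 − 180/800)·32.6²/180 = 0.544087
  stratum Large: (820/2320)²·(1 − 23/820)·54.2²/23 = 15.5084
V̂(ȳ_st) = 16.4894
SE(ȳ_st) = √16.4894 = 4.06072

ȳ_st ≈ 177.61, SE ≈ 4.06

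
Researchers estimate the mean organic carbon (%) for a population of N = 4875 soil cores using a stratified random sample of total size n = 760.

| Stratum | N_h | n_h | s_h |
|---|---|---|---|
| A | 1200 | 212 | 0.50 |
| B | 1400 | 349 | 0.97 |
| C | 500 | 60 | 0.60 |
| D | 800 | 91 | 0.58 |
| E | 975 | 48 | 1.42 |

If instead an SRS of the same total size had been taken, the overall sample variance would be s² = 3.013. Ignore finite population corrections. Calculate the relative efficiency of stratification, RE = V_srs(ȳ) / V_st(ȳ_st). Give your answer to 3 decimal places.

RE ≈ 1.855

V̂(ȳ_st) = Σ W_h² s_h²/n_h, with W_h = N_h/N and N = 4875:
  stratum A: (1200/4875)²·0.50²/212 = 7.14525e-05
  stratum B: (1400/4875)²·0.97²/349 = 0.000222344
  stratum C: (500/4875)²·0.60²/60 = 6.31164e-05
  stratum D: (800/4875)²·0.58²/91 = 9.95509e-05
  stratum E: (975/4875)²·1.42²/48 = 0.00168033
V_st = 0.0021368
V_srs = s²/n = 3.013/760 = 0.00396447
Relative efficiency = V_srs / V_st = 0.00396447/0.0021368 = 1.8553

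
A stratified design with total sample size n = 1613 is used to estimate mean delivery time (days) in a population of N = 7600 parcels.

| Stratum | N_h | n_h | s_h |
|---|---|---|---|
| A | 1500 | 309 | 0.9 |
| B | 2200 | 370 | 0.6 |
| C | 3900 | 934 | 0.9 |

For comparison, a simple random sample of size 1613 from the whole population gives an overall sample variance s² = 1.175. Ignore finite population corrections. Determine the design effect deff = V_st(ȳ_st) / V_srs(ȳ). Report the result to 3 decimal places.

deff ≈ 0.566

V̂(ȳ_st) = Σ W_h² s_h²/n_h, with W_h = N_h/N and N = 7600:
  stratum A: (1500/7600)²·0.9²/309 = 0.000102113
  stratum B: (2200/7600)²·0.6²/370 = 8.15303e-05
  stratum C: (3900/7600)²·0.9²/934 = 0.000228371
V_st = 0.000412014
V_srs = s²/n = 1.175/1613 = 0.000728456
deff = V_st / V_srs = 0.000412014/0.000728456 = 0.5656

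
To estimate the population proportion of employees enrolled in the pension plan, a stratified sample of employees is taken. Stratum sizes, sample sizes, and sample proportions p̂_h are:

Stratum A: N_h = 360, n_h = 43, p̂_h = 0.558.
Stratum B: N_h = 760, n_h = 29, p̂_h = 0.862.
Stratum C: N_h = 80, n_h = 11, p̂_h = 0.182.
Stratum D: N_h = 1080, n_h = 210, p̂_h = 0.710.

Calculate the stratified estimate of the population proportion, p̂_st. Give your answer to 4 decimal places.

N = 2280; stratum weights W_h = N_h/N.
p̂_st = Σ W_h p̂_h = (360·0.558 + 760·0.862 + 80·0.182 + 1080·0.710)/2280 = 0.71814

p̂_st ≈ 0.7181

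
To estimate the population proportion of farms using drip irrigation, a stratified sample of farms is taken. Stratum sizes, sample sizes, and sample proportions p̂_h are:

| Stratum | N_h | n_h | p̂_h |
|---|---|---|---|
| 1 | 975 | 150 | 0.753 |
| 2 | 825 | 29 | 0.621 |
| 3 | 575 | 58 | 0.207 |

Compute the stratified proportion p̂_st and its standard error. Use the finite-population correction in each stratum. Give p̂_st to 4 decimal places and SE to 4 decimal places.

N = 2375; stratum weights W_h = N_h/N.
p̂_st = Σ W_h p̂_h = (975·0.753 + 825·0.621 + 575·0.207)/2375 = 0.57496
V̂(p̂_st) = Σ W_h² (1 − n_h/N_h) p̂_h(1−p̂_h)/(n_h−1):
  stratum 1: (975/2375)²·(1 − 150/975)·0.753·0.247/149 = 0.000178007
  stratum 2: (825/2375)²·(1 − 29/825)·0.621·0.379/28 = 0.000978617
  stratum 3: (575/2375)²·(1 − 58/575)·0.207·0.793/57 = 0.000151775
V̂(p̂_st) = 0.0013084; SE = √V̂ = 0.0361718

p̂_st ≈ 0.5750, SE ≈ 0.0362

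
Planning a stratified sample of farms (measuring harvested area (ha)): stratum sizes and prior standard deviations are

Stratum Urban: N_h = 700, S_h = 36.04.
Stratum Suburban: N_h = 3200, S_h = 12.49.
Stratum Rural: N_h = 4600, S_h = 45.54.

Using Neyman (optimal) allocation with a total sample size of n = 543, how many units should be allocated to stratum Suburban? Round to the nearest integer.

Neyman allocation: n_h = n · N_h S_h / Σ N_i S_i, with n = 543.
  stratum Urban: N_h·S_h = 700·36.04 = 25228.00
  stratum Suburban: N_h·S_h = 3200·12.49 = 39968.00
  stratum Rural: N_h·S_h = 4600·45.54 = 209484.00
Σ N_h S_h = 274680.00
n for stratum Suburban = 543·39968.00/274680.00 = 79.011 → 79

79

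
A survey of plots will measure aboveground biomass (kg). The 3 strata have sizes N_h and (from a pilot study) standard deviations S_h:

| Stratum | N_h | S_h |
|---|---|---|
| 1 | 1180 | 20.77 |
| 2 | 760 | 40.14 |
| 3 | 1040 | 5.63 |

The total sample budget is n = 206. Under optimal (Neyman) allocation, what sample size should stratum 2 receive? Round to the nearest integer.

103

Neyman allocation: n_h = n · N_h S_h / Σ N_i S_i, with n = 206.
  stratum 1: N_h·S_h = 1180·20.77 = 24508.60
  stratum 2: N_h·S_h = 760·40.14 = 30506.40
  stratum 3: N_h·S_h = 1040·5.63 = 5855.20
Σ N_h S_h = 60870.20
n for stratum 2 = 206·30506.40/60870.20 = 103.241 → 103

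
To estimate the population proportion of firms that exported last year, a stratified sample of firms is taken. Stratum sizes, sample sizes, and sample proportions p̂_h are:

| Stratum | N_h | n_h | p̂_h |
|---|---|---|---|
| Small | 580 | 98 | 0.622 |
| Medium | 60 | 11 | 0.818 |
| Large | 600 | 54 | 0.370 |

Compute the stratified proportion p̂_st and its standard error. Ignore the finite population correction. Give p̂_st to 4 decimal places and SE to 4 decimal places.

N = 1240; stratum weights W_h = N_h/N.
p̂_st = Σ W_h p̂_h = (580·0.622 + 60·0.818 + 600·0.370)/1240 = 0.50955
V̂(p̂_st) = Σ W_h² p̂_h(1−p̂_h)/(n_h−1):
  stratum Small: (580/1240)²·0.622·0.378/97 = 0.000530302
  stratum Medium: (60/1240)²·0.818·0.182/10 = 3.48565e-05
  stratum Large: (600/1240)²·0.370·0.630/53 = 0.00102974
V̂(p̂_st) = 0.00159489; SE = √V̂ = 0.0399361

p̂_st ≈ 0.5095, SE ≈ 0.0399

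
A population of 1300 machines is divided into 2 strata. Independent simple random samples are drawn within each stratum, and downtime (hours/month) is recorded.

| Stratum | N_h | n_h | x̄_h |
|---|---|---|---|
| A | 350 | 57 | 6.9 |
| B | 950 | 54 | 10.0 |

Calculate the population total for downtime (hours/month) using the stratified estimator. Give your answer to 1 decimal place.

τ̂_st ≈ 11915.0

τ̂_st = Σ N_h x̄_h = 350·6.9 + 950·10.0 = 11915.0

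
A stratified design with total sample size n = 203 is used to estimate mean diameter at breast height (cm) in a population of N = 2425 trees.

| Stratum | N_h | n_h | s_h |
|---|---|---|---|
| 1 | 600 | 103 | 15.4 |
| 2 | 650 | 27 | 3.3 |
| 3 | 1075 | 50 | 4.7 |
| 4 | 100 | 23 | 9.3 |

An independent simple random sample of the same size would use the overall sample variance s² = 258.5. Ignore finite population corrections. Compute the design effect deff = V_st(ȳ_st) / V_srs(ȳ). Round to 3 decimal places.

V̂(ȳ_st) = Σ W_h² s_h²/n_h, with W_h = N_h/N and N = 2425:
  stratum 1: (600/2425)²·15.4²/103 = 0.140956
  stratum 2: (650/2425)²·3.3²/27 = 0.0289779
  stratum 3: (1075/2425)²·4.7²/50 = 0.0868199
  stratum 4: (100/2425)²·9.3²/23 = 0.00639462
V_st = 0.263148
V_srs = s²/n = 258.5/203 = 1.2734
deff = V_st / V_srs = 0.263148/1.2734 = 0.2067

deff ≈ 0.207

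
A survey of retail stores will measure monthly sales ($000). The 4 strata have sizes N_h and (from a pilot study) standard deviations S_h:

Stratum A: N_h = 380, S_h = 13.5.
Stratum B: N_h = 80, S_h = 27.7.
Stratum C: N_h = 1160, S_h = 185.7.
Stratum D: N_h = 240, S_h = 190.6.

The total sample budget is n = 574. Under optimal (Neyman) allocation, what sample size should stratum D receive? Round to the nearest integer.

Neyman allocation: n_h = n · N_h S_h / Σ N_i S_i, with n = 574.
  stratum A: N_h·S_h = 380·13.5 = 5130.00
  stratum B: N_h·S_h = 80·27.7 = 2216.00
  stratum C: N_h·S_h = 1160·185.7 = 215412.00
  stratum D: N_h·S_h = 240·190.6 = 45744.00
Σ N_h S_h = 268502.00
n for stratum D = 574·45744.00/268502.00 = 97.791 → 98

98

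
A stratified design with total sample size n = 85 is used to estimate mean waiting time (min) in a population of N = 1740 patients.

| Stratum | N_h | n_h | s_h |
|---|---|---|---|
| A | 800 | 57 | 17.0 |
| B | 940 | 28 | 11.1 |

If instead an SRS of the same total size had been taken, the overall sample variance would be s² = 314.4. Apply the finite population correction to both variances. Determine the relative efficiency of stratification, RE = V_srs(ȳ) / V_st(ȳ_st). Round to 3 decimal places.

RE ≈ 1.570

V̂(ȳ_st) = Σ W_h² (1 − n_h/N_h) s_h²/n_h, with W_h = N_h/N and N = 1740:
  stratum A: (800/1740)²·(1 − 57/800)·17.0²/57 = 0.995413
  stratum B: (940/1740)²·(1 − 28/940)·11.1²/28 = 1.24598
V_st = 2.2414
V_srs = (1 − 85/1740)·314.4/85 = 3.51813
Relative efficiency = V_srs / V_st = 3.51813/2.2414 = 1.5696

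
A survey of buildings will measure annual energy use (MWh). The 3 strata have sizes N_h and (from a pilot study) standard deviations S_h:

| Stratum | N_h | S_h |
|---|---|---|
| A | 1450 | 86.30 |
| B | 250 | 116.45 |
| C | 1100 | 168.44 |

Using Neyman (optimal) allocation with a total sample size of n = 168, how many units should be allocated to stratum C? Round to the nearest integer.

Neyman allocation: n_h = n · N_h S_h / Σ N_i S_i, with n = 168.
  stratum A: N_h·S_h = 1450·86.30 = 125135.00
  stratum B: N_h·S_h = 250·116.45 = 29112.50
  stratum C: N_h·S_h = 1100·168.44 = 185284.00
Σ N_h S_h = 339531.50
n for stratum C = 168·185284.00/339531.50 = 91.678 → 92

92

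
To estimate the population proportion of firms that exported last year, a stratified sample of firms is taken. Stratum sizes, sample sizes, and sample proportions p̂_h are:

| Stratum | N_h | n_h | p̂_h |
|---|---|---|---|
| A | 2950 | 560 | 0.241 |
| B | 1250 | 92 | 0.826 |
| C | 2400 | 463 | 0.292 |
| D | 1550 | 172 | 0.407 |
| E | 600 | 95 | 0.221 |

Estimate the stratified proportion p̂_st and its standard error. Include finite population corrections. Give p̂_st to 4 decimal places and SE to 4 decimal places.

N = 8750; stratum weights W_h = N_h/N.
p̂_st = Σ W_h p̂_h = (2950·0.241 + 1250·0.826 + 2400·0.292 + 1550·0.407 + 600·0.221)/8750 = 0.36659
V̂(p̂_st) = Σ W_h² (1 − n_h/N_h) p̂_h(1−p̂_h)/(n_h−1):
  stratum A: (2950/8750)²·(1 − 560/2950)·0.241·0.759/559 = 3.01336e-05
  stratum B: (1250/8750)²·(1 − 92/1250)·0.826·0.174/91 = 2.986e-05
  stratum C: (2400/8750)²·(1 − 463/2400)·0.292·0.708/462 = 2.71706e-05
  stratum D: (1550/8750)²·(1 − 172/1550)·0.407·0.593/171 = 3.93747e-05
  stratum E: (600/8750)²·(1 − 95/600)·0.221·0.779/94 = 7.24817e-06
V̂(p̂_st) = 0.000133787; SE = √V̂ = 0.0115666

p̂_st ≈ 0.3666, SE ≈ 0.0116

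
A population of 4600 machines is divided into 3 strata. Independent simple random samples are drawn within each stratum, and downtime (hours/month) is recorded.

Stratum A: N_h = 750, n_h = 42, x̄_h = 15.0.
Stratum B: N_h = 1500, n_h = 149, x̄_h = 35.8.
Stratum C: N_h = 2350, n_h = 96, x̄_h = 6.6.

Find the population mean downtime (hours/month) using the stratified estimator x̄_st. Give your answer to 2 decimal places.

N = Σ N_h = 4600. Stratum weights W_h = N_h/N.
x̄_st = (750·15.0 + 1500·35.8 + 2350·6.6) / 4600 = 17.4913

x̄_st ≈ 17.49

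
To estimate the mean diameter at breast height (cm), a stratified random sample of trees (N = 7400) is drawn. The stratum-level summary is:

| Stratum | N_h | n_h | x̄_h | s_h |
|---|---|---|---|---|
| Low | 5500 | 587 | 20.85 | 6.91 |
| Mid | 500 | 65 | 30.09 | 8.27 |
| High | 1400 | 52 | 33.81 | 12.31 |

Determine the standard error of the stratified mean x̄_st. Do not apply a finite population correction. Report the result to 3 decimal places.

SE(x̄_st) ≈ 0.392

V̂(x̄_st) = Σ W_h² s_h²/n_h, with W_h = N_h/N and N = 7400:
  stratum Low: (5500/7400)²·6.91²/587 = 0.0449345
  stratum Mid: (500/7400)²·8.27²/65 = 0.00480368
  stratum High: (1400/7400)²·12.31²/52 = 0.104305
V̂(x̄_st) = 0.154043
SE(x̄_st) = √0.154043 = 0.392483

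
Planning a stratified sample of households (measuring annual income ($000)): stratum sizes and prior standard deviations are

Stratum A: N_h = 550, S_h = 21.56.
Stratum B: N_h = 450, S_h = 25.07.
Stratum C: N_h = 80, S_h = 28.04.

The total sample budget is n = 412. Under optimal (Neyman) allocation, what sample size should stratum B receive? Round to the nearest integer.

Neyman allocation: n_h = n · N_h S_h / Σ N_i S_i, with n = 412.
  stratum A: N_h·S_h = 550·21.56 = 11858.00
  stratum B: N_h·S_h = 450·25.07 = 11281.50
  stratum C: N_h·S_h = 80·28.04 = 2243.20
Σ N_h S_h = 25382.70
n for stratum B = 412·11281.50/25382.70 = 183.116 → 183

183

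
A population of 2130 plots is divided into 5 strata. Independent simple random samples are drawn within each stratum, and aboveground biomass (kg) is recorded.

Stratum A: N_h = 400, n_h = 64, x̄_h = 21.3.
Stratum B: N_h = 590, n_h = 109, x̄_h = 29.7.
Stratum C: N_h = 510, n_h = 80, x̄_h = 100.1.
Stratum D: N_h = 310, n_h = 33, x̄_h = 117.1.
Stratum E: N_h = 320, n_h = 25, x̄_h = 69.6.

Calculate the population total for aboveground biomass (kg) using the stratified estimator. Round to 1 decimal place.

τ̂_st ≈ 135667.0

τ̂_st = Σ N_h x̄_h = 400·21.3 + 590·29.7 + 510·100.1 + 310·117.1 + 320·69.6 = 135667.0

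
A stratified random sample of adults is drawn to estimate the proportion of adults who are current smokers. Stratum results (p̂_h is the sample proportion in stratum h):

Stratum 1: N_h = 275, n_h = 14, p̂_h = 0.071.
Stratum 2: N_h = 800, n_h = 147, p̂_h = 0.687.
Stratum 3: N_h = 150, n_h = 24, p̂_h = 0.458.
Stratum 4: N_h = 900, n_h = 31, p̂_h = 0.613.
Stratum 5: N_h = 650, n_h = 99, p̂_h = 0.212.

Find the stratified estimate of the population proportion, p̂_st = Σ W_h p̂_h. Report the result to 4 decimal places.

p̂_st ≈ 0.4783

N = 2775; stratum weights W_h = N_h/N.
p̂_st = Σ W_h p̂_h = (275·0.071 + 800·0.687 + 150·0.458 + 900·0.613 + 650·0.212)/2775 = 0.47832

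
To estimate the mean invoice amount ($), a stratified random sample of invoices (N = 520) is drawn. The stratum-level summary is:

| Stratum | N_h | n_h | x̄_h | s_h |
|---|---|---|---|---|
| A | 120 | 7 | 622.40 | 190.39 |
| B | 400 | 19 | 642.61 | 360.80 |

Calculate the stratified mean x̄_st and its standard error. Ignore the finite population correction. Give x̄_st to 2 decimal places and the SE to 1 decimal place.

x̄_st ≈ 637.95, SE ≈ 65.8

x̄_st = Σ W_h x̄_h = (120·622.40 + 400·642.61)/520 = 637.94615
V̂(x̄_st) = Σ W_h² s_h²/n_h, with W_h = N_h/N and N = 520:
  stratum A: (120/520)²·190.39²/7 = 275.769
  stratum B: (400/520)²·360.80²/19 = 4054.08
V̂(x̄_st) = 4329.85
SE(x̄_st) = √4329.85 = 65.8016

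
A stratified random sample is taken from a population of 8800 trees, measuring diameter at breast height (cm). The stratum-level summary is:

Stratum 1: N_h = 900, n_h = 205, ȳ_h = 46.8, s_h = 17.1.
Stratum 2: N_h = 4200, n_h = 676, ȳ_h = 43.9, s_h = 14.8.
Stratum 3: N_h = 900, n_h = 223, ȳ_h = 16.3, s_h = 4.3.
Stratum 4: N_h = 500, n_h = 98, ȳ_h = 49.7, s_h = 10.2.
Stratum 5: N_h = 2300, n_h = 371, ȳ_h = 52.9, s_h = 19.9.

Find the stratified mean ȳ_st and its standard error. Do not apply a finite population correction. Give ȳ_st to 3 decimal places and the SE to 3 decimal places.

ȳ_st ≈ 44.056, SE ≈ 0.407

ȳ_st = Σ W_h ȳ_h = (900·46.8 + 4200·43.9 + 900·16.3 + 500·49.7 + 2300·52.9)/8800 = 44.05568
V̂(ȳ_st) = Σ W_h² s_h²/n_h, with W_h = N_h/N and N = 8800:
  stratum 1: (900/8800)²·17.1²/205 = 0.0149196
  stratum 2: (4200/8800)²·14.8²/676 = 0.0738091
  stratum 3: (900/8800)²·4.3²/223 = 0.000867265
  stratum 4: (500/8800)²·10.2²/98 = 0.00342727
  stratum 5: (2300/8800)²·19.9²/371 = 0.072916
V̂(ȳ_st) = 0.165939
SE(ȳ_st) = √0.165939 = 0.407356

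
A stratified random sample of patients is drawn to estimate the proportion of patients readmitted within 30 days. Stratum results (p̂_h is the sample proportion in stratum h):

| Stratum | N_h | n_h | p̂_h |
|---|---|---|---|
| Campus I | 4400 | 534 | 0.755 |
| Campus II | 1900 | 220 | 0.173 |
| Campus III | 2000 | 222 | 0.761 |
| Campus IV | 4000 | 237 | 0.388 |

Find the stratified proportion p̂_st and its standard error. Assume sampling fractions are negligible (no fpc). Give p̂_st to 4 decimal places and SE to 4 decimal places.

N = 12300; stratum weights W_h = N_h/N.
p̂_st = Σ W_h p̂_h = (4400·0.755 + 1900·0.173 + 2000·0.761 + 4000·0.388)/12300 = 0.54672
V̂(p̂_st) = Σ W_h² p̂_h(1−p̂_h)/(n_h−1):
  stratum Campus I: (4400/12300)²·0.755·0.245/533 = 4.441e-05
  stratum Campus II: (1900/12300)²·0.173·0.827/219 = 1.55885e-05
  stratum Campus III: (2000/12300)²·0.761·0.239/221 = 2.17591e-05
  stratum Campus IV: (4000/12300)²·0.388·0.612/236 = 0.00010641
V̂(p̂_st) = 0.000188167; SE = √V̂ = 0.0137174

p̂_st ≈ 0.5467, SE ≈ 0.0137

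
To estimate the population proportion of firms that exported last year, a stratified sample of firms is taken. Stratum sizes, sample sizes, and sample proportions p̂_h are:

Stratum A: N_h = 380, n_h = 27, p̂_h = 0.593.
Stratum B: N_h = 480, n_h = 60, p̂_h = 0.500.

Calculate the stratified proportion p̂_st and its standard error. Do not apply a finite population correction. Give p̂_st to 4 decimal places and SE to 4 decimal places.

p̂_st ≈ 0.5411, SE ≈ 0.0560

N = 860; stratum weights W_h = N_h/N.
p̂_st = Σ W_h p̂_h = (380·0.593 + 480·0.500)/860 = 0.54109
V̂(p̂_st) = Σ W_h² p̂_h(1−p̂_h)/(n_h−1):
  stratum A: (380/860)²·0.593·0.407/26 = 0.00181237
  stratum B: (480/860)²·0.500·0.500/59 = 0.00132
V̂(p̂_st) = 0.00313237; SE = √V̂ = 0.0559675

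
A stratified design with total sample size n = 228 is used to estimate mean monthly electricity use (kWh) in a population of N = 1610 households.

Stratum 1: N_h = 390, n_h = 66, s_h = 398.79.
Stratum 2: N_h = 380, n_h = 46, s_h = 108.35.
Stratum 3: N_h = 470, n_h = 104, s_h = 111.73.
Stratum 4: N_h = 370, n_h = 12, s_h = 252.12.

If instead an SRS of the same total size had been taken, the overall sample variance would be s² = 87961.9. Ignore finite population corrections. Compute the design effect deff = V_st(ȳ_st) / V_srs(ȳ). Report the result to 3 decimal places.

V̂(ȳ_st) = Σ W_h² s_h²/n_h, with W_h = N_h/N and N = 1610:
  stratum 1: (390/1610)²·398.79²/66 = 141.391
  stratum 2: (380/1610)²·108.35²/46 = 14.2172
  stratum 3: (470/1610)²·111.73²/104 = 10.2294
  stratum 4: (370/1610)²·252.12²/12 = 279.76
V_st = 445.597
V_srs = s²/n = 87961.9/228 = 385.798
deff = V_st / V_srs = 445.597/385.798 = 1.1550

deff ≈ 1.155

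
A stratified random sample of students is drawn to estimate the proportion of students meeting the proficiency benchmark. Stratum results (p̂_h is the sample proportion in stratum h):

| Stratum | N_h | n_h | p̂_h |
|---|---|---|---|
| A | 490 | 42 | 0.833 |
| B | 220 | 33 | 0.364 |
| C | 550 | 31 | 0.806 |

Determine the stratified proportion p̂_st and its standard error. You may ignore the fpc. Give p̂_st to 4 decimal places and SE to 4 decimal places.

p̂_st ≈ 0.7393, SE ≈ 0.0416

N = 1260; stratum weights W_h = N_h/N.
p̂_st = Σ W_h p̂_h = (490·0.833 + 220·0.364 + 550·0.806)/1260 = 0.73933
V̂(p̂_st) = Σ W_h² p̂_h(1−p̂_h)/(n_h−1):
  stratum A: (490/1260)²·0.833·0.167/41 = 0.000513132
  stratum B: (220/1260)²·0.364·0.636/32 = 0.000220553
  stratum C: (550/1260)²·0.806·0.194/30 = 0.000993116
V̂(p̂_st) = 0.0017268; SE = √V̂ = 0.0415548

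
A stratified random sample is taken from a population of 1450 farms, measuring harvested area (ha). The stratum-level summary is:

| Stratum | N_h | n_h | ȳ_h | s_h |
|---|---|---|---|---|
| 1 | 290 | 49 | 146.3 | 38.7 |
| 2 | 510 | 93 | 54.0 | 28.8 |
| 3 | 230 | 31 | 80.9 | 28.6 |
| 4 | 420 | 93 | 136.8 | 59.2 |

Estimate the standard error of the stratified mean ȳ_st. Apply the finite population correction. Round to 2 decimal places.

V̂(ȳ_st) = Σ W_h² (1 − n_h/N_h) s_h²/n_h, with W_h = N_h/N and N = 1450:
  stratum 1: (290/1450)²·(1 − 49/290)·38.7²/49 = 1.01603
  stratum 2: (510/1450)²·(1 − 93/510)·28.8²/93 = 0.902136
  stratum 3: (230/1450)²·(1 − 31/230)·28.6²/31 = 0.574401
  stratum 4: (420/1450)²·(1 − 93/420)·59.2²/93 = 2.46162
V̂(ȳ_st) = 4.95419
SE(ȳ_st) = √4.95419 = 2.2258

SE(ȳ_st) ≈ 2.23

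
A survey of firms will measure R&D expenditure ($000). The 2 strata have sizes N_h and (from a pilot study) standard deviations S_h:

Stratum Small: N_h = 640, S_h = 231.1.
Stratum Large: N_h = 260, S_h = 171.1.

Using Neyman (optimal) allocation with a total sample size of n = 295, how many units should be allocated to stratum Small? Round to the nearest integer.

Neyman allocation: n_h = n · N_h S_h / Σ N_i S_i, with n = 295.
  stratum Small: N_h·S_h = 640·231.1 = 147904.00
  stratum Large: N_h·S_h = 260·171.1 = 44486.00
Σ N_h S_h = 192390.00
n for stratum Small = 295·147904.00/192390.00 = 226.788 → 227

227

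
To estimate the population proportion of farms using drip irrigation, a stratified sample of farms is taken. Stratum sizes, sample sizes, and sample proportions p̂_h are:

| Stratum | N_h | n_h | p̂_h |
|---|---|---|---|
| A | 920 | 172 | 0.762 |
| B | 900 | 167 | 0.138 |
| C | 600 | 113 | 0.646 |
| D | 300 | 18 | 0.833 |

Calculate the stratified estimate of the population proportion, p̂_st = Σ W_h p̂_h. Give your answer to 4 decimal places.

N = 2720; stratum weights W_h = N_h/N.
p̂_st = Σ W_h p̂_h = (920·0.762 + 900·0.138 + 600·0.646 + 300·0.833)/2720 = 0.53777

p̂_st ≈ 0.5378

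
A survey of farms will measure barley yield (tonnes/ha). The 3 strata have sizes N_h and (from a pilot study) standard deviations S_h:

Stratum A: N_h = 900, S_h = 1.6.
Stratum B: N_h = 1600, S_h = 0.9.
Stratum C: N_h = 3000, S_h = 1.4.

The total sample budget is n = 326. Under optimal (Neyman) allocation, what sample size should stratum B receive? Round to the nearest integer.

Neyman allocation: n_h = n · N_h S_h / Σ N_i S_i, with n = 326.
  stratum A: N_h·S_h = 900·1.6 = 1440.00
  stratum B: N_h·S_h = 1600·0.9 = 1440.00
  stratum C: N_h·S_h = 3000·1.4 = 4200.00
Σ N_h S_h = 7080.00
n for stratum B = 326·1440.00/7080.00 = 66.305 → 66

66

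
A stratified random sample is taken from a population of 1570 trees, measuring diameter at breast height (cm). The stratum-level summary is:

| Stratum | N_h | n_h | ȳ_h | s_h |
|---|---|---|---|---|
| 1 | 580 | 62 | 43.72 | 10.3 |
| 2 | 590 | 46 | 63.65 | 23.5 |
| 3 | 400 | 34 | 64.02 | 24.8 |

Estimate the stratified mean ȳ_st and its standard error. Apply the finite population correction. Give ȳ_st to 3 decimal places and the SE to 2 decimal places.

ȳ_st = Σ W_h ȳ_h = (580·43.72 + 590·63.65 + 400·64.02)/1570 = 56.38159
V̂(ȳ_st) = Σ W_h² (1 − n_h/N_h) s_h²/n_h, with W_h = N_h/N and N = 1570:
  stratum 1: (580/1570)²·(1 − 62/580)·10.3²/62 = 0.208565
  stratum 2: (590/1570)²·(1 − 46/590)·23.5²/46 = 1.56325
  stratum 3: (400/1570)²·(1 − 34/400)·24.8²/34 = 1.0744
V̂(ȳ_st) = 2.84622
SE(ȳ_st) = √2.84622 = 1.68707

ȳ_st ≈ 56.382, SE ≈ 1.69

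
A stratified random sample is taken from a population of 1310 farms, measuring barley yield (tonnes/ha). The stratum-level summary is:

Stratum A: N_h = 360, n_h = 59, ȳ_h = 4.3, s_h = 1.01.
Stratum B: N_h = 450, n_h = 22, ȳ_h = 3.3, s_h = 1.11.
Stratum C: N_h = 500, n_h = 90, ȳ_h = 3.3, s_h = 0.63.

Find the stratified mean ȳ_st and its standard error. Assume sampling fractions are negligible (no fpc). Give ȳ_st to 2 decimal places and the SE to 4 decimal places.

ȳ_st ≈ 3.57, SE ≈ 0.0925

ȳ_st = Σ W_h ȳ_h = (360·4.3 + 450·3.3 + 500·3.3)/1310 = 3.57481
V̂(ȳ_st) = Σ W_h² s_h²/n_h, with W_h = N_h/N and N = 1310:
  stratum A: (360/1310)²·1.01²/59 = 0.00130573
  stratum B: (450/1310)²·1.11²/22 = 0.00660854
  stratum C: (500/1310)²·0.63²/90 = 0.000642445
V̂(ȳ_st) = 0.00855672
SE(ȳ_st) = √0.00855672 = 0.0925025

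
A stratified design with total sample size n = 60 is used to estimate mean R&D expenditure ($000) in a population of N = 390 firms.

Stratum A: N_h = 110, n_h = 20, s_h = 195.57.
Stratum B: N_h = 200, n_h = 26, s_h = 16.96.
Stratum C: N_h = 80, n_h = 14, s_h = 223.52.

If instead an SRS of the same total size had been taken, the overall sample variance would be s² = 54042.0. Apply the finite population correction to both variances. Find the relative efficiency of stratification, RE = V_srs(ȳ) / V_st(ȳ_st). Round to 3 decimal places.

V̂(ȳ_st) = Σ W_h² (1 − n_h/N_h) s_h²/n_h, with W_h = N_h/N and N = 390:
  stratum A: (110/390)²·(1 − 20/110)·195.57²/20 = 124.475
  stratum B: (200/390)²·(1 − 26/200)·16.96²/26 = 2.53121
  stratum C: (80/390)²·(1 − 14/80)·223.52²/14 = 123.882
V_st = 250.888
V_srs = (1 − 60/390)·54042.0/60 = 762.131
Relative efficiency = V_srs / V_st = 762.131/250.888 = 3.0377

RE ≈ 3.038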